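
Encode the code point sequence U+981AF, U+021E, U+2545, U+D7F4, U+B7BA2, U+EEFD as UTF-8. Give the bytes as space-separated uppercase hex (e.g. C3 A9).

F2 98 86 AF C8 9E E2 95 85 ED 9F B4 F2 B7 AE A2 EE BB BD

U+981AF: 4-byte form → F2 98 86 AF.
U+021E: 2-byte form → C8 9E.
U+2545: 3-byte form → E2 95 85.
U+D7F4: 3-byte form → ED 9F B4.
U+B7BA2: 4-byte form → F2 B7 AE A2.
U+EEFD: 3-byte form → EE BB BD.
Concatenated (19 bytes): F2 98 86 AF C8 9E E2 95 85 ED 9F B4 F2 B7 AE A2 EE BB BD.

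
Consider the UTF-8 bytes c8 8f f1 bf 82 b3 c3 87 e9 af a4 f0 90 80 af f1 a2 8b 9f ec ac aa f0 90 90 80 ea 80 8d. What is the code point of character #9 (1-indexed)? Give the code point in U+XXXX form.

U+A00D

Offset 0: leading byte 0xC8 = 11001000 → 2-byte char #1 = C8 8F.
Offset 2: leading byte 0xF1 = 11110001 → 4-byte char #2 = F1 BF 82 B3.
Offset 6: leading byte 0xC3 = 11000011 → 2-byte char #3 = C3 87.
Offset 8: leading byte 0xE9 = 11101001 → 3-byte char #4 = E9 AF A4.
Offset 11: leading byte 0xF0 = 11110000 → 4-byte char #5 = F0 90 80 AF.
Offset 15: leading byte 0xF1 = 11110001 → 4-byte char #6 = F1 A2 8B 9F.
Offset 19: leading byte 0xEC = 11101100 → 3-byte char #7 = EC AC AA.
Offset 22: leading byte 0xF0 = 11110000 → 4-byte char #8 = F0 90 90 80.
Offset 26: leading byte 0xEA = 11101010 → 3-byte char #9 = EA 80 8D.
Leading byte 0xEA = 11101010 matches 1110xxxx → 3-byte sequence.
Byte 1: 0xEA = 11101010, payload 1010 (4 bits).
Byte 2: 0x80 = 10000000 (10xxxxxx ✓), payload 000000.
Byte 3: 0x8D = 10001101 (10xxxxxx ✓), payload 001101.
Concatenate: 1010000000001101 = 0xA00D (16 bits → U+A00D).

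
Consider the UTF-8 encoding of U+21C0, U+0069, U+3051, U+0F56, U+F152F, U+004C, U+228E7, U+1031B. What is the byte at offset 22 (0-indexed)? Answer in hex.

0x9B

U+21C0 → 3-byte form E2 87 80 at offsets 0–2.
U+0069 → 1-byte form 69 at offsets 3–3.
U+3051 → 3-byte form E3 81 91 at offsets 4–6.
U+0F56 → 3-byte form E0 BD 96 at offsets 7–9.
U+F152F → 4-byte form F3 B1 94 AF at offsets 10–13.
U+004C → 1-byte form 4C at offsets 14–14.
U+228E7 → 4-byte form F0 A2 A3 A7 at offsets 15–18.
U+1031B → 4-byte form F0 90 8C 9B at offsets 19–22.
Offset 22 falls in char 8's range; it's byte 4 of F0 90 8C 9B = 0x9B.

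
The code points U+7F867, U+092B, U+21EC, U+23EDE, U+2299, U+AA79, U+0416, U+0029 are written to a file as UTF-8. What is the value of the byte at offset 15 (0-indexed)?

0x8A

U+7F867 → 4-byte form F1 BF A1 A7 at offsets 0–3.
U+092B → 3-byte form E0 A4 AB at offsets 4–6.
U+21EC → 3-byte form E2 87 AC at offsets 7–9.
U+23EDE → 4-byte form F0 A3 BB 9E at offsets 10–13.
U+2299 → 3-byte form E2 8A 99 at offsets 14–16.
Offset 15 falls in char 5's range; it's byte 2 of E2 8A 99 = 0x8A.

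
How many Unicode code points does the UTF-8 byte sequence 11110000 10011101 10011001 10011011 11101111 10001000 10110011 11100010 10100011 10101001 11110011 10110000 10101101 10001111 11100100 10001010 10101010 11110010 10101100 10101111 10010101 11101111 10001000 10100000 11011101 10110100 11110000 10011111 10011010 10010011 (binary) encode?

Byte at offset 0: 0xF0 = 11110000 → 4-byte char (#1). Advance 4.
Byte at offset 4: 0xEF = 11101111 → 3-byte char (#2). Advance 3.
Byte at offset 7: 0xE2 = 11100010 → 3-byte char (#3). Advance 3.
Byte at offset 10: 0xF3 = 11110011 → 4-byte char (#4). Advance 4.
Byte at offset 14: 0xE4 = 11100100 → 3-byte char (#5). Advance 3.
Byte at offset 17: 0xF2 = 11110010 → 4-byte char (#6). Advance 4.
Byte at offset 21: 0xEF = 11101111 → 3-byte char (#7). Advance 3.
Byte at offset 24: 0xDD = 11011101 → 2-byte char (#8). Advance 2.
Byte at offset 26: 0xF0 = 11110000 → 4-byte char (#9). Advance 4.
Reached end at offset 30 after 9 code points.

9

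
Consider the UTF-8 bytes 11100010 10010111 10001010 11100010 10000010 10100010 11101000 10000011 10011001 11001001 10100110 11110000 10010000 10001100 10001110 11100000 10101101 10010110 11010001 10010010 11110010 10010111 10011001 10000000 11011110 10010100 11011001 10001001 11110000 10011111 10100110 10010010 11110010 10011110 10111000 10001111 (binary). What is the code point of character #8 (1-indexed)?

Offset 0: leading byte 0xE2 = 11100010 → 3-byte char #1 = E2 97 8A.
Offset 3: leading byte 0xE2 = 11100010 → 3-byte char #2 = E2 82 A2.
Offset 6: leading byte 0xE8 = 11101000 → 3-byte char #3 = E8 83 99.
Offset 9: leading byte 0xC9 = 11001001 → 2-byte char #4 = C9 A6.
Offset 11: leading byte 0xF0 = 11110000 → 4-byte char #5 = F0 90 8C 8E.
Offset 15: leading byte 0xE0 = 11100000 → 3-byte char #6 = E0 AD 96.
Offset 18: leading byte 0xD1 = 11010001 → 2-byte char #7 = D1 92.
Offset 20: leading byte 0xF2 = 11110010 → 4-byte char #8 = F2 97 99 80.
Leading byte 0xF2 = 11110010 matches 11110xxx → 4-byte sequence.
Byte 1: 0xF2 = 11110010, payload 010 (3 bits).
Byte 2: 0x97 = 10010111 (10xxxxxx ✓), payload 010111.
Byte 3: 0x99 = 10011001 (10xxxxxx ✓), payload 011001.
Byte 4: 0x80 = 10000000 (10xxxxxx ✓), payload 000000.
Concatenate: 010010111011001000000 = 0x97640 (21 bits → U+97640).

U+97640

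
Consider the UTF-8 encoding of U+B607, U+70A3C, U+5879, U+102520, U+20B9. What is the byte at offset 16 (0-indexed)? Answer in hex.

U+B607 → 3-byte form EB 98 87 at offsets 0–2.
U+70A3C → 4-byte form F1 B0 A8 BC at offsets 3–6.
U+5879 → 3-byte form E5 A1 B9 at offsets 7–9.
U+102520 → 4-byte form F4 82 94 A0 at offsets 10–13.
U+20B9 → 3-byte form E2 82 B9 at offsets 14–16.
Offset 16 falls in char 5's range; it's byte 3 of E2 82 B9 = 0xB9.

0xB9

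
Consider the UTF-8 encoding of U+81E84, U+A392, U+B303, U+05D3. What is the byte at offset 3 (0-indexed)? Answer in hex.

0x84

U+81E84 → 4-byte form F2 81 BA 84 at offsets 0–3.
Offset 3 falls in char 1's range; it's byte 4 of F2 81 BA 84 = 0x84.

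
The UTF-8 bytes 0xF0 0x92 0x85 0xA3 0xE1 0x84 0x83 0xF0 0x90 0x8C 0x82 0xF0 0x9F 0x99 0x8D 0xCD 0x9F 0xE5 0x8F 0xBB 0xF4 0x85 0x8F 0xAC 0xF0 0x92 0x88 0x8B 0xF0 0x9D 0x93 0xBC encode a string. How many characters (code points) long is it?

9

Byte at offset 0: 0xF0 = 11110000 → 4-byte char (#1). Advance 4.
Byte at offset 4: 0xE1 = 11100001 → 3-byte char (#2). Advance 3.
Byte at offset 7: 0xF0 = 11110000 → 4-byte char (#3). Advance 4.
Byte at offset 11: 0xF0 = 11110000 → 4-byte char (#4). Advance 4.
Byte at offset 15: 0xCD = 11001101 → 2-byte char (#5). Advance 2.
Byte at offset 17: 0xE5 = 11100101 → 3-byte char (#6). Advance 3.
Byte at offset 20: 0xF4 = 11110100 → 4-byte char (#7). Advance 4.
Byte at offset 24: 0xF0 = 11110000 → 4-byte char (#8). Advance 4.
Byte at offset 28: 0xF0 = 11110000 → 4-byte char (#9). Advance 4.
Reached end at offset 32 after 9 code points.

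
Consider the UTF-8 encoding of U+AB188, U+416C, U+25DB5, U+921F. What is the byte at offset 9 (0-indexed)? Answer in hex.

U+AB188 → 4-byte form F2 AB 86 88 at offsets 0–3.
U+416C → 3-byte form E4 85 AC at offsets 4–6.
U+25DB5 → 4-byte form F0 A5 B6 B5 at offsets 7–10.
Offset 9 falls in char 3's range; it's byte 3 of F0 A5 B6 B5 = 0xB6.

0xB6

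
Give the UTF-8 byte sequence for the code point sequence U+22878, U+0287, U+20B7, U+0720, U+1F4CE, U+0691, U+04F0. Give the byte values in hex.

F0 A2 A1 B8 CA 87 E2 82 B7 DC A0 F0 9F 93 8E DA 91 D3 B0

U+22878: 4-byte form → F0 A2 A1 B8.
U+0287: 2-byte form → CA 87.
U+20B7: 3-byte form → E2 82 B7.
U+0720: 2-byte form → DC A0.
U+1F4CE: 4-byte form → F0 9F 93 8E.
U+0691: 2-byte form → DA 91.
U+04F0: 2-byte form → D3 B0.
Concatenated (19 bytes): F0 A2 A1 B8 CA 87 E2 82 B7 DC A0 F0 9F 93 8E DA 91 D3 B0.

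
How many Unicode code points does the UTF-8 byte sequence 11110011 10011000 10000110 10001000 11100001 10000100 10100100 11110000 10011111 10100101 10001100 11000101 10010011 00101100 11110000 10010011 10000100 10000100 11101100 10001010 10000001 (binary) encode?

Byte at offset 0: 0xF3 = 11110011 → 4-byte char (#1). Advance 4.
Byte at offset 4: 0xE1 = 11100001 → 3-byte char (#2). Advance 3.
Byte at offset 7: 0xF0 = 11110000 → 4-byte char (#3). Advance 4.
Byte at offset 11: 0xC5 = 11000101 → 2-byte char (#4). Advance 2.
Byte at offset 13: 0x2C = 00101100 → 1-byte char (#5). Advance 1.
Byte at offset 14: 0xF0 = 11110000 → 4-byte char (#6). Advance 4.
Byte at offset 18: 0xEC = 11101100 → 3-byte char (#7). Advance 3.
Reached end at offset 21 after 7 code points.

7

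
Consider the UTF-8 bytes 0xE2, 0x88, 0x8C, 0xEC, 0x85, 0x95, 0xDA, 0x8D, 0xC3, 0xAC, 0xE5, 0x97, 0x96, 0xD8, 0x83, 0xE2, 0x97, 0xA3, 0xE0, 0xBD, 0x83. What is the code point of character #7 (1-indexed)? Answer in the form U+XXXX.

Offset 0: leading byte 0xE2 = 11100010 → 3-byte char #1 = E2 88 8C.
Offset 3: leading byte 0xEC = 11101100 → 3-byte char #2 = EC 85 95.
Offset 6: leading byte 0xDA = 11011010 → 2-byte char #3 = DA 8D.
Offset 8: leading byte 0xC3 = 11000011 → 2-byte char #4 = C3 AC.
Offset 10: leading byte 0xE5 = 11100101 → 3-byte char #5 = E5 97 96.
Offset 13: leading byte 0xD8 = 11011000 → 2-byte char #6 = D8 83.
Offset 15: leading byte 0xE2 = 11100010 → 3-byte char #7 = E2 97 A3.
Leading byte 0xE2 = 11100010 matches 1110xxxx → 3-byte sequence.
Byte 1: 0xE2 = 11100010, payload 0010 (4 bits).
Byte 2: 0x97 = 10010111 (10xxxxxx ✓), payload 010111.
Byte 3: 0xA3 = 10100011 (10xxxxxx ✓), payload 100011.
Concatenate: 0010010111100011 = 0x25E3 (16 bits → U+25E3).

U+25E3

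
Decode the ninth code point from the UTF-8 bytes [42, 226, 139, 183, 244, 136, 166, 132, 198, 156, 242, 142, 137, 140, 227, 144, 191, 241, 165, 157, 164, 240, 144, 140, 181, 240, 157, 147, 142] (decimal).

Offset 0: leading byte 0x2A = 00101010 → 1-byte char #1 = 2A.
Offset 1: leading byte 0xE2 = 11100010 → 3-byte char #2 = E2 8B B7.
Offset 4: leading byte 0xF4 = 11110100 → 4-byte char #3 = F4 88 A6 84.
Offset 8: leading byte 0xC6 = 11000110 → 2-byte char #4 = C6 9C.
Offset 10: leading byte 0xF2 = 11110010 → 4-byte char #5 = F2 8E 89 8C.
Offset 14: leading byte 0xE3 = 11100011 → 3-byte char #6 = E3 90 BF.
Offset 17: leading byte 0xF1 = 11110001 → 4-byte char #7 = F1 A5 9D A4.
Offset 21: leading byte 0xF0 = 11110000 → 4-byte char #8 = F0 90 8C B5.
Offset 25: leading byte 0xF0 = 11110000 → 4-byte char #9 = F0 9D 93 8E.
Leading byte 0xF0 = 11110000 matches 11110xxx → 4-byte sequence.
Byte 1: 0xF0 = 11110000, payload 000 (3 bits).
Byte 2: 0x9D = 10011101 (10xxxxxx ✓), payload 011101.
Byte 3: 0x93 = 10010011 (10xxxxxx ✓), payload 010011.
Byte 4: 0x8E = 10001110 (10xxxxxx ✓), payload 001110.
Concatenate: 000011101010011001110 = 0x1D4CE (21 bits → U+1D4CE).

U+1D4CE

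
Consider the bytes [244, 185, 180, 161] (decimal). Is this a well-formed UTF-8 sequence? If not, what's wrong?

invalid (encodes a value above U+10FFFF)

Leading byte 0xF4 = 11110100 → 4-byte form.
Payload = 0x139D21, which exceeds U+10FFFF, the maximum Unicode code point. (Leading bytes F5–FF, or F4 followed by ≥ 0x90, are invalid.)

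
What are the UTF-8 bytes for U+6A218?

U+6A218 = 0x6A218 = 434712 decimal. In range U+10000–U+10FFFF → 4-byte form: 11110xxx 10xxxxxx 10xxxxxx 10xxxxxx.
Binary (21 bits): 001101010001000011000.
Split 3+6+6+6: 001 | 101010 | 001000 | 011000.
Byte 1: 11110001 = 0xF1.
Byte 2: 10101010 = 0xAA.
Byte 3: 10001000 = 0x88.
Byte 4: 10011000 = 0x98.

F1 AA 88 98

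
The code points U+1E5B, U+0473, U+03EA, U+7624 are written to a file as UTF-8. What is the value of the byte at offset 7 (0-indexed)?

U+1E5B → 3-byte form E1 B9 9B at offsets 0–2.
U+0473 → 2-byte form D1 B3 at offsets 3–4.
U+03EA → 2-byte form CF AA at offsets 5–6.
U+7624 → 3-byte form E7 98 A4 at offsets 7–9.
Offset 7 falls in char 4's range; it's byte 1 of E7 98 A4 = 0xE7.

0xE7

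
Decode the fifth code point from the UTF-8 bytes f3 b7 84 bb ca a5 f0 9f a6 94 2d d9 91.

U+0651

Offset 0: leading byte 0xF3 = 11110011 → 4-byte char #1 = F3 B7 84 BB.
Offset 4: leading byte 0xCA = 11001010 → 2-byte char #2 = CA A5.
Offset 6: leading byte 0xF0 = 11110000 → 4-byte char #3 = F0 9F A6 94.
Offset 10: leading byte 0x2D = 00101101 → 1-byte char #4 = 2D.
Offset 11: leading byte 0xD9 = 11011001 → 2-byte char #5 = D9 91.
Leading byte 0xD9 = 11011001 matches 110xxxxx → 2-byte sequence.
Byte 1: 0xD9 = 11011001, payload 11001 (5 bits).
Byte 2: 0x91 = 10010001 (10xxxxxx ✓), payload 010001.
Concatenate: 11001010001 = 0x651 (11 bits → U+0651).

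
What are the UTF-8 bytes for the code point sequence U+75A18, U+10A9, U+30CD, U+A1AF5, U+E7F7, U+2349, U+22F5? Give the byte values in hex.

U+75A18: 4-byte form → F1 B5 A8 98.
U+10A9: 3-byte form → E1 82 A9.
U+30CD: 3-byte form → E3 83 8D.
U+A1AF5: 4-byte form → F2 A1 AB B5.
U+E7F7: 3-byte form → EE 9F B7.
U+2349: 3-byte form → E2 8D 89.
U+22F5: 3-byte form → E2 8B B5.
Concatenated (23 bytes): F1 B5 A8 98 E1 82 A9 E3 83 8D F2 A1 AB B5 EE 9F B7 E2 8D 89 E2 8B B5.

F1 B5 A8 98 E1 82 A9 E3 83 8D F2 A1 AB B5 EE 9F B7 E2 8D 89 E2 8B B5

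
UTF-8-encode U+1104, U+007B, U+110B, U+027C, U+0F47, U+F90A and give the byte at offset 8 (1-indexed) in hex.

1-indexed offset 8 is 0-indexed offset 7.
U+1104 → 3-byte form E1 84 84 at offsets 0–2.
U+007B → 1-byte form 7B at offsets 3–3.
U+110B → 3-byte form E1 84 8B at offsets 4–6.
U+027C → 2-byte form C9 BC at offsets 7–8.
Offset 7 falls in char 4's range; it's byte 1 of C9 BC = 0xC9.

0xC9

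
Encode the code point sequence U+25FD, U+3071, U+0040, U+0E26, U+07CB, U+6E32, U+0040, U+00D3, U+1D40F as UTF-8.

U+25FD: 3-byte form → E2 97 BD.
U+3071: 3-byte form → E3 81 B1.
U+0040: 1-byte form → 40.
U+0E26: 3-byte form → E0 B8 A6.
U+07CB: 2-byte form → DF 8B.
U+6E32: 3-byte form → E6 B8 B2.
U+0040: 1-byte form → 40.
U+00D3: 2-byte form → C3 93.
U+1D40F: 4-byte form → F0 9D 90 8F.
Concatenated (22 bytes): E2 97 BD E3 81 B1 40 E0 B8 A6 DF 8B E6 B8 B2 40 C3 93 F0 9D 90 8F.

E2 97 BD E3 81 B1 40 E0 B8 A6 DF 8B E6 B8 B2 40 C3 93 F0 9D 90 8F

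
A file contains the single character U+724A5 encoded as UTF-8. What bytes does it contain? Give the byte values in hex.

F1 B2 92 A5

U+724A5 = 0x724A5 = 468133 decimal. In range U+10000–U+10FFFF → 4-byte form: 11110xxx 10xxxxxx 10xxxxxx 10xxxxxx.
Binary (21 bits): 001110010010010100101.
Split 3+6+6+6: 001 | 110010 | 010010 | 100101.
Byte 1: 11110001 = 0xF1.
Byte 2: 10110010 = 0xB2.
Byte 3: 10010010 = 0x92.
Byte 4: 10100101 = 0xA5.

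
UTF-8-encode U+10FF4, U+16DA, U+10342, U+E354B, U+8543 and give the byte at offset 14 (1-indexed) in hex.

1-indexed offset 14 is 0-indexed offset 13.
U+10FF4 → 4-byte form F0 90 BF B4 at offsets 0–3.
U+16DA → 3-byte form E1 9B 9A at offsets 4–6.
U+10342 → 4-byte form F0 90 8D 82 at offsets 7–10.
U+E354B → 4-byte form F3 A3 95 8B at offsets 11–14.
Offset 13 falls in char 4's range; it's byte 3 of F3 A3 95 8B = 0x95.

0x95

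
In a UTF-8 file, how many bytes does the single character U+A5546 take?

4

U+A5546 = 0xA5546. UTF-8 uses 1 byte below 0x80, 2 below 0x800, 3 below 0x10000, 4 up to 0x10FFFF. 0xA5546 is in U+10000–U+10FFFF → 4 bytes.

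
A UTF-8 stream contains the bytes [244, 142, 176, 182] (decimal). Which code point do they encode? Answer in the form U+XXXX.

U+10EC36

Leading byte 0xF4 = 11110100 matches 11110xxx → 4-byte sequence.
Byte 1: 0xF4 = 11110100, payload 100 (3 bits).
Byte 2: 0x8E = 10001110 (10xxxxxx ✓), payload 001110.
Byte 3: 0xB0 = 10110000 (10xxxxxx ✓), payload 110000.
Byte 4: 0xB6 = 10110110 (10xxxxxx ✓), payload 110110.
Concatenate: 100001110110000110110 = 0x10EC36 (21 bits → U+10EC36).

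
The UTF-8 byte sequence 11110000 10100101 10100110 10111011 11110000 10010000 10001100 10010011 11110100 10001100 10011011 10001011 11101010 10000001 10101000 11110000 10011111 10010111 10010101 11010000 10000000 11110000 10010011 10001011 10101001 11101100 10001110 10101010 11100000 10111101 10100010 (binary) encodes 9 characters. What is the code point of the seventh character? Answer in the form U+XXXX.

U+132E9

Offset 0: leading byte 0xF0 = 11110000 → 4-byte char #1 = F0 A5 A6 BB.
Offset 4: leading byte 0xF0 = 11110000 → 4-byte char #2 = F0 90 8C 93.
Offset 8: leading byte 0xF4 = 11110100 → 4-byte char #3 = F4 8C 9B 8B.
Offset 12: leading byte 0xEA = 11101010 → 3-byte char #4 = EA 81 A8.
Offset 15: leading byte 0xF0 = 11110000 → 4-byte char #5 = F0 9F 97 95.
Offset 19: leading byte 0xD0 = 11010000 → 2-byte char #6 = D0 80.
Offset 21: leading byte 0xF0 = 11110000 → 4-byte char #7 = F0 93 8B A9.
Leading byte 0xF0 = 11110000 matches 11110xxx → 4-byte sequence.
Byte 1: 0xF0 = 11110000, payload 000 (3 bits).
Byte 2: 0x93 = 10010011 (10xxxxxx ✓), payload 010011.
Byte 3: 0x8B = 10001011 (10xxxxxx ✓), payload 001011.
Byte 4: 0xA9 = 10101001 (10xxxxxx ✓), payload 101001.
Concatenate: 000010011001011101001 = 0x132E9 (21 bits → U+132E9).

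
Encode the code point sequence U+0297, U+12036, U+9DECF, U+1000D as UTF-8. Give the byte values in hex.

U+0297: 2-byte form → CA 97.
U+12036: 4-byte form → F0 92 80 B6.
U+9DECF: 4-byte form → F2 9D BB 8F.
U+1000D: 4-byte form → F0 90 80 8D.
Concatenated (14 bytes): CA 97 F0 92 80 B6 F2 9D BB 8F F0 90 80 8D.

CA 97 F0 92 80 B6 F2 9D BB 8F F0 90 80 8D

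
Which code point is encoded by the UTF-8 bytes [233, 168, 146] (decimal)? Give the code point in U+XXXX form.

U+9A12

Leading byte 0xE9 = 11101001 matches 1110xxxx → 3-byte sequence.
Byte 1: 0xE9 = 11101001, payload 1001 (4 bits).
Byte 2: 0xA8 = 10101000 (10xxxxxx ✓), payload 101000.
Byte 3: 0x92 = 10010010 (10xxxxxx ✓), payload 010010.
Concatenate: 1001101000010010 = 0x9A12 (16 bits → U+9A12).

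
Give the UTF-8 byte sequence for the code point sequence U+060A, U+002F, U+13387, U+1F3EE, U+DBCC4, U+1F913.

D8 8A 2F F0 93 8E 87 F0 9F 8F AE F3 9B B3 84 F0 9F A4 93

U+060A: 2-byte form → D8 8A.
U+002F: 1-byte form → 2F.
U+13387: 4-byte form → F0 93 8E 87.
U+1F3EE: 4-byte form → F0 9F 8F AE.
U+DBCC4: 4-byte form → F3 9B B3 84.
U+1F913: 4-byte form → F0 9F A4 93.
Concatenated (19 bytes): D8 8A 2F F0 93 8E 87 F0 9F 8F AE F3 9B B3 84 F0 9F A4 93.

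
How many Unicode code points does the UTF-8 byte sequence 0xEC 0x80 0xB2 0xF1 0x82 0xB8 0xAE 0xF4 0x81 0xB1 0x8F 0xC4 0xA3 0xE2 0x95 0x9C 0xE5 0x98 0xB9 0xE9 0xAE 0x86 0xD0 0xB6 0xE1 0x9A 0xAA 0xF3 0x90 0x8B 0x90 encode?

10

Byte at offset 0: 0xEC = 11101100 → 3-byte char (#1). Advance 3.
Byte at offset 3: 0xF1 = 11110001 → 4-byte char (#2). Advance 4.
Byte at offset 7: 0xF4 = 11110100 → 4-byte char (#3). Advance 4.
Byte at offset 11: 0xC4 = 11000100 → 2-byte char (#4). Advance 2.
Byte at offset 13: 0xE2 = 11100010 → 3-byte char (#5). Advance 3.
Byte at offset 16: 0xE5 = 11100101 → 3-byte char (#6). Advance 3.
Byte at offset 19: 0xE9 = 11101001 → 3-byte char (#7). Advance 3.
Byte at offset 22: 0xD0 = 11010000 → 2-byte char (#8). Advance 2.
Byte at offset 24: 0xE1 = 11100001 → 3-byte char (#9). Advance 3.
Byte at offset 27: 0xF3 = 11110011 → 4-byte char (#10). Advance 4.
Reached end at offset 31 after 10 code points.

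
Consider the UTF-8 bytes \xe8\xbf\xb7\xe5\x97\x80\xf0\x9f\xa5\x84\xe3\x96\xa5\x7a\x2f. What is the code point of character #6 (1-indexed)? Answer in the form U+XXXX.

U+002F

Offset 0: leading byte 0xE8 = 11101000 → 3-byte char #1 = E8 BF B7.
Offset 3: leading byte 0xE5 = 11100101 → 3-byte char #2 = E5 97 80.
Offset 6: leading byte 0xF0 = 11110000 → 4-byte char #3 = F0 9F A5 84.
Offset 10: leading byte 0xE3 = 11100011 → 3-byte char #4 = E3 96 A5.
Offset 13: leading byte 0x7A = 01111010 → 1-byte char #5 = 7A.
Offset 14: leading byte 0x2F = 00101111 → 1-byte char #6 = 2F.
Leading byte 0x2F = 00101111 matches 0xxxxxxx → 1-byte sequence.
Byte 1: 0x2F = 00101111, payload 0101111 (7 bits).
Concatenate: 0101111 = 0x2F (7 bits → U+002F).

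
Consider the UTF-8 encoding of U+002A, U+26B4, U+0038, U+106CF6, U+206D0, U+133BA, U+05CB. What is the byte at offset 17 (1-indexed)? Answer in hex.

0xBA

1-indexed offset 17 is 0-indexed offset 16.
U+002A → 1-byte form 2A at offsets 0–0.
U+26B4 → 3-byte form E2 9A B4 at offsets 1–3.
U+0038 → 1-byte form 38 at offsets 4–4.
U+106CF6 → 4-byte form F4 86 B3 B6 at offsets 5–8.
U+206D0 → 4-byte form F0 A0 9B 90 at offsets 9–12.
U+133BA → 4-byte form F0 93 8E BA at offsets 13–16.
Offset 16 falls in char 6's range; it's byte 4 of F0 93 8E BA = 0xBA.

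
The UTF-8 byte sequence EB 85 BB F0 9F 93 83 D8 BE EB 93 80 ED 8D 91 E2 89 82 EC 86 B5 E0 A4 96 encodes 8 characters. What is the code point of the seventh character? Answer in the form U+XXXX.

Offset 0: leading byte 0xEB = 11101011 → 3-byte char #1 = EB 85 BB.
Offset 3: leading byte 0xF0 = 11110000 → 4-byte char #2 = F0 9F 93 83.
Offset 7: leading byte 0xD8 = 11011000 → 2-byte char #3 = D8 BE.
Offset 9: leading byte 0xEB = 11101011 → 3-byte char #4 = EB 93 80.
Offset 12: leading byte 0xED = 11101101 → 3-byte char #5 = ED 8D 91.
Offset 15: leading byte 0xE2 = 11100010 → 3-byte char #6 = E2 89 82.
Offset 18: leading byte 0xEC = 11101100 → 3-byte char #7 = EC 86 B5.
Leading byte 0xEC = 11101100 matches 1110xxxx → 3-byte sequence.
Byte 1: 0xEC = 11101100, payload 1100 (4 bits).
Byte 2: 0x86 = 10000110 (10xxxxxx ✓), payload 000110.
Byte 3: 0xB5 = 10110101 (10xxxxxx ✓), payload 110101.
Concatenate: 1100000110110101 = 0xC1B5 (16 bits → U+C1B5).

U+C1B5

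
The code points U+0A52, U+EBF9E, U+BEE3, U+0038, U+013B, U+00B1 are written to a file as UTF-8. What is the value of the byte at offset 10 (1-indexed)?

1-indexed offset 10 is 0-indexed offset 9.
U+0A52 → 3-byte form E0 A9 92 at offsets 0–2.
U+EBF9E → 4-byte form F3 AB BE 9E at offsets 3–6.
U+BEE3 → 3-byte form EB BB A3 at offsets 7–9.
Offset 9 falls in char 3's range; it's byte 3 of EB BB A3 = 0xA3.

0xA3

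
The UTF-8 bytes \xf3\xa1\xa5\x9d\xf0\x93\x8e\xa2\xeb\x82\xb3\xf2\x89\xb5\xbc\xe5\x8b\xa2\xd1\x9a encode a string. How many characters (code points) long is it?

Byte at offset 0: 0xF3 = 11110011 → 4-byte char (#1). Advance 4.
Byte at offset 4: 0xF0 = 11110000 → 4-byte char (#2). Advance 4.
Byte at offset 8: 0xEB = 11101011 → 3-byte char (#3). Advance 3.
Byte at offset 11: 0xF2 = 11110010 → 4-byte char (#4). Advance 4.
Byte at offset 15: 0xE5 = 11100101 → 3-byte char (#5). Advance 3.
Byte at offset 18: 0xD1 = 11010001 → 2-byte char (#6). Advance 2.
Reached end at offset 20 after 6 code points.

6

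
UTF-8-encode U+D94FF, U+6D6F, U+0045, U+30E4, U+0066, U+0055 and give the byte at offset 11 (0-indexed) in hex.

U+D94FF → 4-byte form F3 99 93 BF at offsets 0–3.
U+6D6F → 3-byte form E6 B5 AF at offsets 4–6.
U+0045 → 1-byte form 45 at offsets 7–7.
U+30E4 → 3-byte form E3 83 A4 at offsets 8–10.
U+0066 → 1-byte form 66 at offsets 11–11.
Offset 11 falls in char 5's range; it's byte 1 of 66 = 0x66.

0x66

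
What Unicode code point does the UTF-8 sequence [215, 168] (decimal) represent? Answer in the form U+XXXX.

Leading byte 0xD7 = 11010111 matches 110xxxxx → 2-byte sequence.
Byte 1: 0xD7 = 11010111, payload 10111 (5 bits).
Byte 2: 0xA8 = 10101000 (10xxxxxx ✓), payload 101000.
Concatenate: 10111101000 = 0x5E8 (11 bits → U+05E8).

U+05E8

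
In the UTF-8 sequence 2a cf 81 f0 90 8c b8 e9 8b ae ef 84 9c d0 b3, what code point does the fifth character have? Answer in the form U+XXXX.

Offset 0: leading byte 0x2A = 00101010 → 1-byte char #1 = 2A.
Offset 1: leading byte 0xCF = 11001111 → 2-byte char #2 = CF 81.
Offset 3: leading byte 0xF0 = 11110000 → 4-byte char #3 = F0 90 8C B8.
Offset 7: leading byte 0xE9 = 11101001 → 3-byte char #4 = E9 8B AE.
Offset 10: leading byte 0xEF = 11101111 → 3-byte char #5 = EF 84 9C.
Leading byte 0xEF = 11101111 matches 1110xxxx → 3-byte sequence.
Byte 1: 0xEF = 11101111, payload 1111 (4 bits).
Byte 2: 0x84 = 10000100 (10xxxxxx ✓), payload 000100.
Byte 3: 0x9C = 10011100 (10xxxxxx ✓), payload 011100.
Concatenate: 1111000100011100 = 0xF11C (16 bits → U+F11C).

U+F11C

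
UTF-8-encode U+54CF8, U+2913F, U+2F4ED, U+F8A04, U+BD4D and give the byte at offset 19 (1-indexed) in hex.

0x8D

1-indexed offset 19 is 0-indexed offset 18.
U+54CF8 → 4-byte form F1 94 B3 B8 at offsets 0–3.
U+2913F → 4-byte form F0 A9 84 BF at offsets 4–7.
U+2F4ED → 4-byte form F0 AF 93 AD at offsets 8–11.
U+F8A04 → 4-byte form F3 B8 A8 84 at offsets 12–15.
U+BD4D → 3-byte form EB B5 8D at offsets 16–18.
Offset 18 falls in char 5's range; it's byte 3 of EB B5 8D = 0x8D.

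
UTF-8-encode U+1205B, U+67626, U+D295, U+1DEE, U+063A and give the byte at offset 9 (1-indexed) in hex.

1-indexed offset 9 is 0-indexed offset 8.
U+1205B → 4-byte form F0 92 81 9B at offsets 0–3.
U+67626 → 4-byte form F1 A7 98 A6 at offsets 4–7.
U+D295 → 3-byte form ED 8A 95 at offsets 8–10.
Offset 8 falls in char 3's range; it's byte 1 of ED 8A 95 = 0xED.

0xED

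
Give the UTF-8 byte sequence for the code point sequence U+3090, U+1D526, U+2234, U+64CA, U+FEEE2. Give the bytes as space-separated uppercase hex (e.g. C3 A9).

E3 82 90 F0 9D 94 A6 E2 88 B4 E6 93 8A F3 BE BB A2

U+3090: 3-byte form → E3 82 90.
U+1D526: 4-byte form → F0 9D 94 A6.
U+2234: 3-byte form → E2 88 B4.
U+64CA: 3-byte form → E6 93 8A.
U+FEEE2: 4-byte form → F3 BE BB A2.
Concatenated (17 bytes): E3 82 90 F0 9D 94 A6 E2 88 B4 E6 93 8A F3 BE BB A2.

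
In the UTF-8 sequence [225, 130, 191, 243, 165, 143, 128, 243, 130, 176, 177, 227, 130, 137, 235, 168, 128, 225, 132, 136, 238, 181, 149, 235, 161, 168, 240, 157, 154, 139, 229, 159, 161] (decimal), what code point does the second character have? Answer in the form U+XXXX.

U+E53C0

Offset 0: leading byte 0xE1 = 11100001 → 3-byte char #1 = E1 82 BF.
Offset 3: leading byte 0xF3 = 11110011 → 4-byte char #2 = F3 A5 8F 80.
Leading byte 0xF3 = 11110011 matches 11110xxx → 4-byte sequence.
Byte 1: 0xF3 = 11110011, payload 011 (3 bits).
Byte 2: 0xA5 = 10100101 (10xxxxxx ✓), payload 100101.
Byte 3: 0x8F = 10001111 (10xxxxxx ✓), payload 001111.
Byte 4: 0x80 = 10000000 (10xxxxxx ✓), payload 000000.
Concatenate: 011100101001111000000 = 0xE53C0 (21 bits → U+E53C0).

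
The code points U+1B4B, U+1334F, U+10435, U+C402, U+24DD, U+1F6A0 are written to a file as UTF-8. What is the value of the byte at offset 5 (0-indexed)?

0x8D

U+1B4B → 3-byte form E1 AD 8B at offsets 0–2.
U+1334F → 4-byte form F0 93 8D 8F at offsets 3–6.
Offset 5 falls in char 2's range; it's byte 3 of F0 93 8D 8F = 0x8D.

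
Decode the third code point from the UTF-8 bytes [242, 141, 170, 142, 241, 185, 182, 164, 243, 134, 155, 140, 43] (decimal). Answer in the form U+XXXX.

U+C66CC

Offset 0: leading byte 0xF2 = 11110010 → 4-byte char #1 = F2 8D AA 8E.
Offset 4: leading byte 0xF1 = 11110001 → 4-byte char #2 = F1 B9 B6 A4.
Offset 8: leading byte 0xF3 = 11110011 → 4-byte char #3 = F3 86 9B 8C.
Leading byte 0xF3 = 11110011 matches 11110xxx → 4-byte sequence.
Byte 1: 0xF3 = 11110011, payload 011 (3 bits).
Byte 2: 0x86 = 10000110 (10xxxxxx ✓), payload 000110.
Byte 3: 0x9B = 10011011 (10xxxxxx ✓), payload 011011.
Byte 4: 0x8C = 10001100 (10xxxxxx ✓), payload 001100.
Concatenate: 011000110011011001100 = 0xC66CC (21 bits → U+C66CC).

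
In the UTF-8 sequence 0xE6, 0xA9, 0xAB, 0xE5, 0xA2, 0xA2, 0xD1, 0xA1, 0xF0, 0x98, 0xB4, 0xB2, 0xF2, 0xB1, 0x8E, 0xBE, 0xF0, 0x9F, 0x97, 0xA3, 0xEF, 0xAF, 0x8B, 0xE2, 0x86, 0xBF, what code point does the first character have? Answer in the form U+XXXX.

Offset 0: leading byte 0xE6 = 11100110 → 3-byte char #1 = E6 A9 AB.
Leading byte 0xE6 = 11100110 matches 1110xxxx → 3-byte sequence.
Byte 1: 0xE6 = 11100110, payload 0110 (4 bits).
Byte 2: 0xA9 = 10101001 (10xxxxxx ✓), payload 101001.
Byte 3: 0xAB = 10101011 (10xxxxxx ✓), payload 101011.
Concatenate: 0110101001101011 = 0x6A6B (16 bits → U+6A6B).

U+6A6B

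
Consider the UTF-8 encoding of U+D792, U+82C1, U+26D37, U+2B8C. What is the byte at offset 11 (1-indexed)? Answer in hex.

1-indexed offset 11 is 0-indexed offset 10.
U+D792 → 3-byte form ED 9E 92 at offsets 0–2.
U+82C1 → 3-byte form E8 8B 81 at offsets 3–5.
U+26D37 → 4-byte form F0 A6 B4 B7 at offsets 6–9.
U+2B8C → 3-byte form E2 AE 8C at offsets 10–12.
Offset 10 falls in char 4's range; it's byte 1 of E2 AE 8C = 0xE2.

0xE2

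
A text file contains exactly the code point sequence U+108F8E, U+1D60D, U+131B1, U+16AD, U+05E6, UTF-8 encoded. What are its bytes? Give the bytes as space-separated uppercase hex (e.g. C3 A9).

F4 88 BE 8E F0 9D 98 8D F0 93 86 B1 E1 9A AD D7 A6

U+108F8E: 4-byte form → F4 88 BE 8E.
U+1D60D: 4-byte form → F0 9D 98 8D.
U+131B1: 4-byte form → F0 93 86 B1.
U+16AD: 3-byte form → E1 9A AD.
U+05E6: 2-byte form → D7 A6.
Concatenated (17 bytes): F4 88 BE 8E F0 9D 98 8D F0 93 86 B1 E1 9A AD D7 A6.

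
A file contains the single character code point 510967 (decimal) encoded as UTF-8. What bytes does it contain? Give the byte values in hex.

U+7CBF7 = 0x7CBF7 = 510967 decimal. In range U+10000–U+10FFFF → 4-byte form: 11110xxx 10xxxxxx 10xxxxxx 10xxxxxx.
Binary (21 bits): 001111100101111110111.
Split 3+6+6+6: 001 | 111100 | 101111 | 110111.
Byte 1: 11110001 = 0xF1.
Byte 2: 10111100 = 0xBC.
Byte 3: 10101111 = 0xAF.
Byte 4: 10110111 = 0xB7.

F1 BC AF B7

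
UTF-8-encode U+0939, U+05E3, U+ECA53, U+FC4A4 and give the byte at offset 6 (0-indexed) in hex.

U+0939 → 3-byte form E0 A4 B9 at offsets 0–2.
U+05E3 → 2-byte form D7 A3 at offsets 3–4.
U+ECA53 → 4-byte form F3 AC A9 93 at offsets 5–8.
Offset 6 falls in char 3's range; it's byte 2 of F3 AC A9 93 = 0xAC.

0xAC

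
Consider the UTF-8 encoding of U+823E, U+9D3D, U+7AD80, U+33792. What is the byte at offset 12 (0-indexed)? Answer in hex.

U+823E → 3-byte form E8 88 BE at offsets 0–2.
U+9D3D → 3-byte form E9 B4 BD at offsets 3–5.
U+7AD80 → 4-byte form F1 BA B6 80 at offsets 6–9.
U+33792 → 4-byte form F0 B3 9E 92 at offsets 10–13.
Offset 12 falls in char 4's range; it's byte 3 of F0 B3 9E 92 = 0x9E.

0x9E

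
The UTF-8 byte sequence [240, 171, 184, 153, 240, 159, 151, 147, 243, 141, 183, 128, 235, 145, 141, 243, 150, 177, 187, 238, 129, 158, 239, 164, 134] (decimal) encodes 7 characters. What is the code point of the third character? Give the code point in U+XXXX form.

U+CDDC0

Offset 0: leading byte 0xF0 = 11110000 → 4-byte char #1 = F0 AB B8 99.
Offset 4: leading byte 0xF0 = 11110000 → 4-byte char #2 = F0 9F 97 93.
Offset 8: leading byte 0xF3 = 11110011 → 4-byte char #3 = F3 8D B7 80.
Leading byte 0xF3 = 11110011 matches 11110xxx → 4-byte sequence.
Byte 1: 0xF3 = 11110011, payload 011 (3 bits).
Byte 2: 0x8D = 10001101 (10xxxxxx ✓), payload 001101.
Byte 3: 0xB7 = 10110111 (10xxxxxx ✓), payload 110111.
Byte 4: 0x80 = 10000000 (10xxxxxx ✓), payload 000000.
Concatenate: 011001101110111000000 = 0xCDDC0 (21 bits → U+CDDC0).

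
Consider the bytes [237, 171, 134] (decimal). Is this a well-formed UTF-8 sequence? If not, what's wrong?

invalid (encodes a surrogate (U+D800–U+DFFF))

Structurally a 3-byte sequence; payload = 0xDAC6.
But 0xDAC6 is in U+D800–U+DFFF, the surrogate range. Surrogates are not Unicode scalar values and are forbidden in UTF-8.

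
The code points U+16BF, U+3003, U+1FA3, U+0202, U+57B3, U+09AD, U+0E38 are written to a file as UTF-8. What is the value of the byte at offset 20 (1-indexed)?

1-indexed offset 20 is 0-indexed offset 19.
U+16BF → 3-byte form E1 9A BF at offsets 0–2.
U+3003 → 3-byte form E3 80 83 at offsets 3–5.
U+1FA3 → 3-byte form E1 BE A3 at offsets 6–8.
U+0202 → 2-byte form C8 82 at offsets 9–10.
U+57B3 → 3-byte form E5 9E B3 at offsets 11–13.
U+09AD → 3-byte form E0 A6 AD at offsets 14–16.
U+0E38 → 3-byte form E0 B8 B8 at offsets 17–19.
Offset 19 falls in char 7's range; it's byte 3 of E0 B8 B8 = 0xB8.

0xB8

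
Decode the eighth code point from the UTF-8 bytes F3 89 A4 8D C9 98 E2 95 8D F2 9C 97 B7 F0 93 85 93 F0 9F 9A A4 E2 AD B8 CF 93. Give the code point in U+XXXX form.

U+03D3

Offset 0: leading byte 0xF3 = 11110011 → 4-byte char #1 = F3 89 A4 8D.
Offset 4: leading byte 0xC9 = 11001001 → 2-byte char #2 = C9 98.
Offset 6: leading byte 0xE2 = 11100010 → 3-byte char #3 = E2 95 8D.
Offset 9: leading byte 0xF2 = 11110010 → 4-byte char #4 = F2 9C 97 B7.
Offset 13: leading byte 0xF0 = 11110000 → 4-byte char #5 = F0 93 85 93.
Offset 17: leading byte 0xF0 = 11110000 → 4-byte char #6 = F0 9F 9A A4.
Offset 21: leading byte 0xE2 = 11100010 → 3-byte char #7 = E2 AD B8.
Offset 24: leading byte 0xCF = 11001111 → 2-byte char #8 = CF 93.
Leading byte 0xCF = 11001111 matches 110xxxxx → 2-byte sequence.
Byte 1: 0xCF = 11001111, payload 01111 (5 bits).
Byte 2: 0x93 = 10010011 (10xxxxxx ✓), payload 010011.
Concatenate: 01111010011 = 0x3D3 (11 bits → U+03D3).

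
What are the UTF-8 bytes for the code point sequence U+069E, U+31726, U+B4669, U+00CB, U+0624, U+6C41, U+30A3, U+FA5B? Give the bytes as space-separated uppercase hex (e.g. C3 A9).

DA 9E F0 B1 9C A6 F2 B4 99 A9 C3 8B D8 A4 E6 B1 81 E3 82 A3 EF A9 9B

U+069E: 2-byte form → DA 9E.
U+31726: 4-byte form → F0 B1 9C A6.
U+B4669: 4-byte form → F2 B4 99 A9.
U+00CB: 2-byte form → C3 8B.
U+0624: 2-byte form → D8 A4.
U+6C41: 3-byte form → E6 B1 81.
U+30A3: 3-byte form → E3 82 A3.
U+FA5B: 3-byte form → EF A9 9B.
Concatenated (23 bytes): DA 9E F0 B1 9C A6 F2 B4 99 A9 C3 8B D8 A4 E6 B1 81 E3 82 A3 EF A9 9B.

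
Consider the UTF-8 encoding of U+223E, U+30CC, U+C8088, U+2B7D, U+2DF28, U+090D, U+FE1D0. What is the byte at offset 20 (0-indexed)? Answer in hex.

U+223E → 3-byte form E2 88 BE at offsets 0–2.
U+30CC → 3-byte form E3 83 8C at offsets 3–5.
U+C8088 → 4-byte form F3 88 82 88 at offsets 6–9.
U+2B7D → 3-byte form E2 AD BD at offsets 10–12.
U+2DF28 → 4-byte form F0 AD BC A8 at offsets 13–16.
U+090D → 3-byte form E0 A4 8D at offsets 17–19.
U+FE1D0 → 4-byte form F3 BE 87 90 at offsets 20–23.
Offset 20 falls in char 7's range; it's byte 1 of F3 BE 87 90 = 0xF3.

0xF3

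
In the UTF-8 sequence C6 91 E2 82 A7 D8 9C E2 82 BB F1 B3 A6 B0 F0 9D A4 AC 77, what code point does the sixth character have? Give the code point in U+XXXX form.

Offset 0: leading byte 0xC6 = 11000110 → 2-byte char #1 = C6 91.
Offset 2: leading byte 0xE2 = 11100010 → 3-byte char #2 = E2 82 A7.
Offset 5: leading byte 0xD8 = 11011000 → 2-byte char #3 = D8 9C.
Offset 7: leading byte 0xE2 = 11100010 → 3-byte char #4 = E2 82 BB.
Offset 10: leading byte 0xF1 = 11110001 → 4-byte char #5 = F1 B3 A6 B0.
Offset 14: leading byte 0xF0 = 11110000 → 4-byte char #6 = F0 9D A4 AC.
Leading byte 0xF0 = 11110000 matches 11110xxx → 4-byte sequence.
Byte 1: 0xF0 = 11110000, payload 000 (3 bits).
Byte 2: 0x9D = 10011101 (10xxxxxx ✓), payload 011101.
Byte 3: 0xA4 = 10100100 (10xxxxxx ✓), payload 100100.
Byte 4: 0xAC = 10101100 (10xxxxxx ✓), payload 101100.
Concatenate: 000011101100100101100 = 0x1D92C (21 bits → U+1D92C).

U+1D92C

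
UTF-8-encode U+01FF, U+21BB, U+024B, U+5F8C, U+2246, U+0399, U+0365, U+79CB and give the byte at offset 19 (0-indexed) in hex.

U+01FF → 2-byte form C7 BF at offsets 0–1.
U+21BB → 3-byte form E2 86 BB at offsets 2–4.
U+024B → 2-byte form C9 8B at offsets 5–6.
U+5F8C → 3-byte form E5 BE 8C at offsets 7–9.
U+2246 → 3-byte form E2 89 86 at offsets 10–12.
U+0399 → 2-byte form CE 99 at offsets 13–14.
U+0365 → 2-byte form CD A5 at offsets 15–16.
U+79CB → 3-byte form E7 A7 8B at offsets 17–19.
Offset 19 falls in char 8's range; it's byte 3 of E7 A7 8B = 0x8B.

0x8B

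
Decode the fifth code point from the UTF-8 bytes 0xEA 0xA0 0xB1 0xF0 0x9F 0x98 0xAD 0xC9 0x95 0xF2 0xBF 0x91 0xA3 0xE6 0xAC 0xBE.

U+6B3E

Offset 0: leading byte 0xEA = 11101010 → 3-byte char #1 = EA A0 B1.
Offset 3: leading byte 0xF0 = 11110000 → 4-byte char #2 = F0 9F 98 AD.
Offset 7: leading byte 0xC9 = 11001001 → 2-byte char #3 = C9 95.
Offset 9: leading byte 0xF2 = 11110010 → 4-byte char #4 = F2 BF 91 A3.
Offset 13: leading byte 0xE6 = 11100110 → 3-byte char #5 = E6 AC BE.
Leading byte 0xE6 = 11100110 matches 1110xxxx → 3-byte sequence.
Byte 1: 0xE6 = 11100110, payload 0110 (4 bits).
Byte 2: 0xAC = 10101100 (10xxxxxx ✓), payload 101100.
Byte 3: 0xBE = 10111110 (10xxxxxx ✓), payload 111110.
Concatenate: 0110101100111110 = 0x6B3E (16 bits → U+6B3E).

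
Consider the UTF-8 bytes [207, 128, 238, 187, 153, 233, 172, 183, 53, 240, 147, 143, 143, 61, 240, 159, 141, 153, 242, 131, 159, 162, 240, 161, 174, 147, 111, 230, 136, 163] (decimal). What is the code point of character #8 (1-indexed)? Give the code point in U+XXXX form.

U+837E2

Offset 0: leading byte 0xCF = 11001111 → 2-byte char #1 = CF 80.
Offset 2: leading byte 0xEE = 11101110 → 3-byte char #2 = EE BB 99.
Offset 5: leading byte 0xE9 = 11101001 → 3-byte char #3 = E9 AC B7.
Offset 8: leading byte 0x35 = 00110101 → 1-byte char #4 = 35.
Offset 9: leading byte 0xF0 = 11110000 → 4-byte char #5 = F0 93 8F 8F.
Offset 13: leading byte 0x3D = 00111101 → 1-byte char #6 = 3D.
Offset 14: leading byte 0xF0 = 11110000 → 4-byte char #7 = F0 9F 8D 99.
Offset 18: leading byte 0xF2 = 11110010 → 4-byte char #8 = F2 83 9F A2.
Leading byte 0xF2 = 11110010 matches 11110xxx → 4-byte sequence.
Byte 1: 0xF2 = 11110010, payload 010 (3 bits).
Byte 2: 0x83 = 10000011 (10xxxxxx ✓), payload 000011.
Byte 3: 0x9F = 10011111 (10xxxxxx ✓), payload 011111.
Byte 4: 0xA2 = 10100010 (10xxxxxx ✓), payload 100010.
Concatenate: 010000011011111100010 = 0x837E2 (21 bits → U+837E2).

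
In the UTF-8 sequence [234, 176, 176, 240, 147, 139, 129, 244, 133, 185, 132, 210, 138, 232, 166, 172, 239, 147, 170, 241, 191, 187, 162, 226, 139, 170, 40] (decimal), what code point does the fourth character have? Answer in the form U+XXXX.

Offset 0: leading byte 0xEA = 11101010 → 3-byte char #1 = EA B0 B0.
Offset 3: leading byte 0xF0 = 11110000 → 4-byte char #2 = F0 93 8B 81.
Offset 7: leading byte 0xF4 = 11110100 → 4-byte char #3 = F4 85 B9 84.
Offset 11: leading byte 0xD2 = 11010010 → 2-byte char #4 = D2 8A.
Leading byte 0xD2 = 11010010 matches 110xxxxx → 2-byte sequence.
Byte 1: 0xD2 = 11010010, payload 10010 (5 bits).
Byte 2: 0x8A = 10001010 (10xxxxxx ✓), payload 001010.
Concatenate: 10010001010 = 0x48A (11 bits → U+048A).

U+048A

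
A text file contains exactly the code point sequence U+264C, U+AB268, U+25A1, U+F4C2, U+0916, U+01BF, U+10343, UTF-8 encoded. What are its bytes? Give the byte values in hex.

U+264C: 3-byte form → E2 99 8C.
U+AB268: 4-byte form → F2 AB 89 A8.
U+25A1: 3-byte form → E2 96 A1.
U+F4C2: 3-byte form → EF 93 82.
U+0916: 3-byte form → E0 A4 96.
U+01BF: 2-byte form → C6 BF.
U+10343: 4-byte form → F0 90 8D 83.
Concatenated (22 bytes): E2 99 8C F2 AB 89 A8 E2 96 A1 EF 93 82 E0 A4 96 C6 BF F0 90 8D 83.

E2 99 8C F2 AB 89 A8 E2 96 A1 EF 93 82 E0 A4 96 C6 BF F0 90 8D 83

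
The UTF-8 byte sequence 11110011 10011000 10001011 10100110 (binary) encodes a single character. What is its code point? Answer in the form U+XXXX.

Leading byte 0xF3 = 11110011 matches 11110xxx → 4-byte sequence.
Byte 1: 0xF3 = 11110011, payload 011 (3 bits).
Byte 2: 0x98 = 10011000 (10xxxxxx ✓), payload 011000.
Byte 3: 0x8B = 10001011 (10xxxxxx ✓), payload 001011.
Byte 4: 0xA6 = 10100110 (10xxxxxx ✓), payload 100110.
Concatenate: 011011000001011100110 = 0xD82E6 (21 bits → U+D82E6).

U+D82E6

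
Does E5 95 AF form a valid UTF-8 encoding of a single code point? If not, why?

valid

Leading byte 0xE5 = 11100101 → 3-byte form.
Continuation bytes 0x95=10010101, 0xAF=10101111 all match 10xxxxxx.
Decoded value 0x556F is ≥ 0x800 (shortest form) and not a surrogate.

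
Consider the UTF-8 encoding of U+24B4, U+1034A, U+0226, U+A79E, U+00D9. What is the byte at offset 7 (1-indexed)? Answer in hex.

0x8A

1-indexed offset 7 is 0-indexed offset 6.
U+24B4 → 3-byte form E2 92 B4 at offsets 0–2.
U+1034A → 4-byte form F0 90 8D 8A at offsets 3–6.
Offset 6 falls in char 2's range; it's byte 4 of F0 90 8D 8A = 0x8A.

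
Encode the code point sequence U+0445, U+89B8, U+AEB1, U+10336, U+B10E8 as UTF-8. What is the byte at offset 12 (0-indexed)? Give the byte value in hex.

U+0445 → 2-byte form D1 85 at offsets 0–1.
U+89B8 → 3-byte form E8 A6 B8 at offsets 2–4.
U+AEB1 → 3-byte form EA BA B1 at offsets 5–7.
U+10336 → 4-byte form F0 90 8C B6 at offsets 8–11.
U+B10E8 → 4-byte form F2 B1 83 A8 at offsets 12–15.
Offset 12 falls in char 5's range; it's byte 1 of F2 B1 83 A8 = 0xF2.

0xF2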